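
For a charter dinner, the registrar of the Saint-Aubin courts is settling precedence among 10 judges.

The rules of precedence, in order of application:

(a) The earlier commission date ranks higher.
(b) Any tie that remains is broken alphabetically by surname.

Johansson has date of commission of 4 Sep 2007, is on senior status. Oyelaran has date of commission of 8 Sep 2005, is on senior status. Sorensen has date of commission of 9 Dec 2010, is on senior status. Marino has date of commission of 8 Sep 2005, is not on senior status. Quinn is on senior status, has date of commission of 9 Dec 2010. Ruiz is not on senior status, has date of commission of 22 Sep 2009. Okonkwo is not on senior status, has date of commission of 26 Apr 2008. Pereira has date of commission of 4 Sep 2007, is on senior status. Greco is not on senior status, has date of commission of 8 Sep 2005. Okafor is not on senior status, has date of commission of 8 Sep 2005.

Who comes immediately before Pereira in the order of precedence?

Johansson

By date of commission (earlier first): Greco, Marino, Okafor and Oyelaran (each 8 Sep 2005); then Johansson and Pereira (both 4 Sep 2007); then Okonkwo (26 Apr 2008); then Ruiz (22 Sep 2009); then Quinn and Sorensen (both 9 Dec 2010).
Among Greco, Marino, Okafor and Oyelaran, alphabetically by surname: Greco before Marino before Okafor before Oyelaran.
Among Johansson and Pereira, alphabetically by surname: Johansson before Pereira.
Among Quinn and Sorensen, alphabetically by surname: Quinn before Sorensen.
Order: Greco, Marino, Okafor, Oyelaran, Johansson, Pereira, Okonkwo, Ruiz, Quinn, Sorensen.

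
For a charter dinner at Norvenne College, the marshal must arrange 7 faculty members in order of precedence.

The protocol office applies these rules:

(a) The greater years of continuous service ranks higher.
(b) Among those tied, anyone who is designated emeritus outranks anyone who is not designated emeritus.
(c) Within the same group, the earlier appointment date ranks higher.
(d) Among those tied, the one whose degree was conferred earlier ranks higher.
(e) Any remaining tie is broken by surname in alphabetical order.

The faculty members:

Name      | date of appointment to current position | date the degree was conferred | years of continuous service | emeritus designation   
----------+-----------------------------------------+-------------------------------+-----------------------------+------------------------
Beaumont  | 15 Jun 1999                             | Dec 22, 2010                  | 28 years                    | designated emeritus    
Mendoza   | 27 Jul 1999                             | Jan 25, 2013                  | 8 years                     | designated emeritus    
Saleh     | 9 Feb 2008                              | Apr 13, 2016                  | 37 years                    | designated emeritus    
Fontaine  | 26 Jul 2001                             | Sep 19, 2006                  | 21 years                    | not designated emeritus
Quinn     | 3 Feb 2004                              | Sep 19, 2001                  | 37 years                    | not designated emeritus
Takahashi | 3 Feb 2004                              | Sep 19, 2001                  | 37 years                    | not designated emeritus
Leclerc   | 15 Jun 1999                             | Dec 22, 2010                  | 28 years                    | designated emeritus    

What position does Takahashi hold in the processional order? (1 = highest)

By years of continuous service (higher first): Saleh, Quinn and Takahashi (each 37 years); then Beaumont and Leclerc (both 28 years); then Fontaine (21 years); then Mendoza (8 years).
Among Saleh, Quinn and Takahashi, designated emeritus before not designated emeritus: Saleh (designated emeritus) before Quinn and Takahashi (not designated emeritus).
Quinn and Takahashi both have date of appointment to current position 3 Feb 2004, so the next rule applies.
Quinn and Takahashi both have date the degree was conferred Sep 19, 2001, so the next rule applies.
Among Quinn and Takahashi, alphabetically by surname: Quinn before Takahashi.
Beaumont and Leclerc are each designated emeritus, so the next rule applies.
Beaumont and Leclerc both have date of appointment to current position 15 Jun 1999, so the next rule applies.
Beaumont and Leclerc both have date the degree was conferred Dec 22, 2010, so the next rule applies.
Among Beaumont and Leclerc, alphabetically by surname: Beaumont before Leclerc.
Order: Saleh, Quinn, Takahashi, Beaumont, Leclerc, Fontaine, Mendoza. So position 3.

3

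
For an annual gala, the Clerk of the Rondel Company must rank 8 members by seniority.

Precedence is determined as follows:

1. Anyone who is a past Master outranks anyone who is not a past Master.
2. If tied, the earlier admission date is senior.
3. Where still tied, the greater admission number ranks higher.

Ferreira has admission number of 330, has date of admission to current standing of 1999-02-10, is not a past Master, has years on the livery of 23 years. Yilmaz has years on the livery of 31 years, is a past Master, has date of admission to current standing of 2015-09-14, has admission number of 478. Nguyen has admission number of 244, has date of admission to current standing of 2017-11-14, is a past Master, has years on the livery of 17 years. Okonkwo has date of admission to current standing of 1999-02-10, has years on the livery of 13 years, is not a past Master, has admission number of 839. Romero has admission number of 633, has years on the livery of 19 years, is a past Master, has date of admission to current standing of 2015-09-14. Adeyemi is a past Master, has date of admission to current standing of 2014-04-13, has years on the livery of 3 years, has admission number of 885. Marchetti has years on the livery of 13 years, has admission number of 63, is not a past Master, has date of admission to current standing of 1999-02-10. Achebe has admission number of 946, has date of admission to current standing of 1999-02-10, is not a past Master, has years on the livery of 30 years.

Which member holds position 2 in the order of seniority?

Romero

By the first rule: Adeyemi, Romero, Yilmaz and Nguyen (each a past Master); then Achebe, Okonkwo, Ferreira and Marchetti (each not a past Master).
Among Adeyemi, Romero, Yilmaz and Nguyen, by date of admission to current standing (earlier first): Adeyemi (2014-04-13) before Romero and Yilmaz (2015-09-14) before Nguyen (2017-11-14).
Among Romero and Yilmaz, by admission number (higher first): Romero (633) before Yilmaz (478).
Achebe, Okonkwo, Ferreira and Marchetti all have date of admission to current standing 1999-02-10, so the next rule applies.
Among Achebe, Okonkwo, Ferreira and Marchetti, by admission number (higher first): Achebe (946) before Okonkwo (839) before Ferreira (330) before Marchetti (63).
Order: Adeyemi, Romero, Yilmaz, Nguyen, Achebe, Okonkwo, Ferreira, Marchetti.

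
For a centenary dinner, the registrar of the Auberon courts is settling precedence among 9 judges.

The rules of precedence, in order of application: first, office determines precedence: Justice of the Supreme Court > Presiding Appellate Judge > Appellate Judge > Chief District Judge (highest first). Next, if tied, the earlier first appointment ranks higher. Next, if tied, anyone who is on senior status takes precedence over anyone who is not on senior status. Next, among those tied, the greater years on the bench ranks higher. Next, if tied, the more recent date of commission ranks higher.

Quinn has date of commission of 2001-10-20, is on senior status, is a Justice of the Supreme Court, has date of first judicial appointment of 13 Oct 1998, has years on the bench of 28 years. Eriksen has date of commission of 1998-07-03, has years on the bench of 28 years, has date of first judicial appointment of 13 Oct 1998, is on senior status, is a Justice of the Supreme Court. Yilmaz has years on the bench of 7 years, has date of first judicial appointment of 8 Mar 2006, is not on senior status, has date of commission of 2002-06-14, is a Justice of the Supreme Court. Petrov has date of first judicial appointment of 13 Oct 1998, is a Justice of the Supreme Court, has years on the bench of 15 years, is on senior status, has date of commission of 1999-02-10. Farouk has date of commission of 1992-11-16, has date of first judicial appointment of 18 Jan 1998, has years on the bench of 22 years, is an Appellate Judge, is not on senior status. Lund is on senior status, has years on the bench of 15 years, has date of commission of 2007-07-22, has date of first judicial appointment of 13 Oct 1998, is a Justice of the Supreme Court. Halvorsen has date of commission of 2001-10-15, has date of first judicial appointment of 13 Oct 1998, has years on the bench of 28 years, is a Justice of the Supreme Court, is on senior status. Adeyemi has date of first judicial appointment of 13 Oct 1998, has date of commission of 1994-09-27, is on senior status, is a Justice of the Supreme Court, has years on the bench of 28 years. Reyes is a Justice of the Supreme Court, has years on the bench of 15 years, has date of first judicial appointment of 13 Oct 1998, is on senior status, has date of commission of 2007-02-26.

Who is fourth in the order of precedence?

Adeyemi

By office: Quinn, Halvorsen, Eriksen, Adeyemi, Lund, Reyes, Petrov and Yilmaz (Justice of the Supreme Court); then Farouk (Appellate Judge).
Among Quinn, Halvorsen, Eriksen, Adeyemi, Lund, Reyes, Petrov and Yilmaz, by date of first judicial appointment (earlier first): Quinn, Halvorsen, Eriksen, Adeyemi, Lund, Reyes and Petrov (13 Oct 1998) before Yilmaz (8 Mar 2006).
Quinn, Halvorsen, Eriksen, Adeyemi, Lund, Reyes and Petrov are each on senior status, so the next rule applies.
Among Quinn, Halvorsen, Eriksen, Adeyemi, Lund, Reyes and Petrov, by years on the bench (higher first): Quinn, Halvorsen, Eriksen and Adeyemi (28 years) before Lund, Reyes and Petrov (15 years).
Among Quinn, Halvorsen, Eriksen and Adeyemi, by date of commission (later first): Quinn (2001-10-20) before Halvorsen (2001-10-15) before Eriksen (1998-07-03) before Adeyemi (1994-09-27).
Among Lund, Reyes and Petrov, by date of commission (later first): Lund (2007-07-22) before Reyes (2007-02-26) before Petrov (1999-02-10).
Order: Quinn, Halvorsen, Eriksen, Adeyemi, Lund, Reyes, Petrov, Yilmaz, Farouk.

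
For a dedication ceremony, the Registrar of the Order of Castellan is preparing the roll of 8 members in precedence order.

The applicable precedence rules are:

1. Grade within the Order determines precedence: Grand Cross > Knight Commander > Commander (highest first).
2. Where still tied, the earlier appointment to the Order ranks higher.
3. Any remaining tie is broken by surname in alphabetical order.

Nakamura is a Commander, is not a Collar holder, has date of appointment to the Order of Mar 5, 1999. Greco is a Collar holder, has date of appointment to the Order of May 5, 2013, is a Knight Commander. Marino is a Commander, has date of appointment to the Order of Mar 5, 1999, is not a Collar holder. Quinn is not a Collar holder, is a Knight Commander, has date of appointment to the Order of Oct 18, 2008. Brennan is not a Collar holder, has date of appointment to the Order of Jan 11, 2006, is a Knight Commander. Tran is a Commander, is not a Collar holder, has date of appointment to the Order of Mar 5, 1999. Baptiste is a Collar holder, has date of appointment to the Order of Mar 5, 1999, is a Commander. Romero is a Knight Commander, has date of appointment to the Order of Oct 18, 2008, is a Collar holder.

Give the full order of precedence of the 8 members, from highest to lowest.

By grade within the Order: Brennan, Quinn, Romero and Greco (Knight Commander); then Baptiste, Marino, Nakamura and Tran (Commander).
Among Brennan, Quinn, Romero and Greco, by date of appointment to the Order (earlier first): Brennan (Jan 11, 2006) before Quinn and Romero (Oct 18, 2008) before Greco (May 5, 2013).
Among Quinn and Romero, alphabetically by surname: Quinn before Romero.
Baptiste, Marino, Nakamura and Tran all have date of appointment to the Order Mar 5, 1999, so the next rule applies.
Among Baptiste, Marino, Nakamura and Tran, alphabetically by surname: Baptiste before Marino before Nakamura before Tran.
Full order: Brennan, Quinn, Romero, Greco, Baptiste, Marino, Nakamura, Tran.

Brennan, Quinn, Romero, Greco, Baptiste, Marino, Nakamura, Tran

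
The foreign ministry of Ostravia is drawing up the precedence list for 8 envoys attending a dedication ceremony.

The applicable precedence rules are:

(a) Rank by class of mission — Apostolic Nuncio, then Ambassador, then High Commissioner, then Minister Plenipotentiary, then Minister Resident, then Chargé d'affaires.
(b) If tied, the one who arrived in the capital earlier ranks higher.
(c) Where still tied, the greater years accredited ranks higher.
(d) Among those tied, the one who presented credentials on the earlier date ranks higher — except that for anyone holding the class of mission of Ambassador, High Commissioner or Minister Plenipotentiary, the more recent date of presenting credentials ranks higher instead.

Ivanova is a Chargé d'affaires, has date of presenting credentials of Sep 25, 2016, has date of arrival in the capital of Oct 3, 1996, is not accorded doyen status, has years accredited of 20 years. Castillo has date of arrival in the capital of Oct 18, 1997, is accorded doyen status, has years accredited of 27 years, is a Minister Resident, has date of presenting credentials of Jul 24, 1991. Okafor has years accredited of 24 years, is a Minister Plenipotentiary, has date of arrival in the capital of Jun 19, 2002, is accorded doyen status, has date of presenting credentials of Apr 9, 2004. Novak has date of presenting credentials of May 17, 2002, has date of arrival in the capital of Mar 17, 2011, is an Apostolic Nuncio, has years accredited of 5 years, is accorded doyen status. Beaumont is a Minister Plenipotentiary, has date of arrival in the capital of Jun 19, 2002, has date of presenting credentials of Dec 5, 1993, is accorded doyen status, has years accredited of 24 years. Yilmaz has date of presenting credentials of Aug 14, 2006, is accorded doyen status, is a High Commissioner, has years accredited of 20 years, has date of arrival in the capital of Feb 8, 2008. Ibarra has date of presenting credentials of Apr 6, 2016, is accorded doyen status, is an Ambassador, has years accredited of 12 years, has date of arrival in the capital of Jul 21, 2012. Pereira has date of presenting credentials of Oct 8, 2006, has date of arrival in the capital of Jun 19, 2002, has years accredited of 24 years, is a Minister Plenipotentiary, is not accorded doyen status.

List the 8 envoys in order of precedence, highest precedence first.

Novak, Ibarra, Yilmaz, Pereira, Okafor, Beaumont, Castillo, Ivanova

By class of mission: Novak (Apostolic Nuncio); then Ibarra (Ambassador); then Yilmaz (High Commissioner); then Pereira, Okafor and Beaumont (Minister Plenipotentiary); then Castillo (Minister Resident); then Ivanova (Chargé d'affaires).
Pereira, Okafor and Beaumont all have date of arrival in the capital Jun 19, 2002, so the next rule applies.
Pereira, Okafor and Beaumont all have years accredited 24 years, so the next rule applies.
Among Pereira, Okafor and Beaumont, by date of presenting credentials (later first) (reversed rule for this group): Pereira (Oct 8, 2006) before Okafor (Apr 9, 2004) before Beaumont (Dec 5, 1993).
Full order: Novak, Ibarra, Yilmaz, Pereira, Okafor, Beaumont, Castillo, Ivanova.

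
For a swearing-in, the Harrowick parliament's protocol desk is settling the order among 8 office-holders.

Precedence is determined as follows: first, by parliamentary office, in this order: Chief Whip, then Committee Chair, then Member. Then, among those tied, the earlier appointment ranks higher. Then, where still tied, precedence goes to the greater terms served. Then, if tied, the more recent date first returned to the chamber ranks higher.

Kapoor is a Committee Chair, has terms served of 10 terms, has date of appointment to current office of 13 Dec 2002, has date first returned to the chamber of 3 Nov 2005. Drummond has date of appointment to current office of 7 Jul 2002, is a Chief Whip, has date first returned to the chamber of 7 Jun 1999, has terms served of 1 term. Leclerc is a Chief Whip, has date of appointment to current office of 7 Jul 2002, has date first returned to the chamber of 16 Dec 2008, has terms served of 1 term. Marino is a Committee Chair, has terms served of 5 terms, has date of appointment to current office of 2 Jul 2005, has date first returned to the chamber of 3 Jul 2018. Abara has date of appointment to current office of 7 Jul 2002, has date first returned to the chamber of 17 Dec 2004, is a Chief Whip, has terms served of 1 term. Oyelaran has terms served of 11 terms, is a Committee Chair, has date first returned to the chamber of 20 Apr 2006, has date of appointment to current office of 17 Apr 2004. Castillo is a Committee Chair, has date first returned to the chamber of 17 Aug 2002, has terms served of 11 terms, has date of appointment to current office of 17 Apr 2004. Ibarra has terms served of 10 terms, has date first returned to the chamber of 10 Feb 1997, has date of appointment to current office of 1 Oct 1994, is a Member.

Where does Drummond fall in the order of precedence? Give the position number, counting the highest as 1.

3

By parliamentary office: Leclerc, Abara and Drummond (Chief Whip); then Kapoor, Oyelaran, Castillo and Marino (Committee Chair); then Ibarra (Member).
Leclerc, Abara and Drummond all have date of appointment to current office 7 Jul 2002, so the next rule applies.
Leclerc, Abara and Drummond all have terms served 1 term, so the next rule applies.
Among Leclerc, Abara and Drummond, by date first returned to the chamber (later first): Leclerc (16 Dec 2008) before Abara (17 Dec 2004) before Drummond (7 Jun 1999).
Among Kapoor, Oyelaran, Castillo and Marino, by date of appointment to current office (earlier first): Kapoor (13 Dec 2002) before Oyelaran and Castillo (17 Apr 2004) before Marino (2 Jul 2005).
Oyelaran and Castillo both have terms served 11 terms, so the next rule applies.
Among Oyelaran and Castillo, by date first returned to the chamber (later first): Oyelaran (20 Apr 2006) before Castillo (17 Aug 2002).
Order: Leclerc, Abara, Drummond, Kapoor, Oyelaran, Castillo, Marino, Ibarra. So position 3.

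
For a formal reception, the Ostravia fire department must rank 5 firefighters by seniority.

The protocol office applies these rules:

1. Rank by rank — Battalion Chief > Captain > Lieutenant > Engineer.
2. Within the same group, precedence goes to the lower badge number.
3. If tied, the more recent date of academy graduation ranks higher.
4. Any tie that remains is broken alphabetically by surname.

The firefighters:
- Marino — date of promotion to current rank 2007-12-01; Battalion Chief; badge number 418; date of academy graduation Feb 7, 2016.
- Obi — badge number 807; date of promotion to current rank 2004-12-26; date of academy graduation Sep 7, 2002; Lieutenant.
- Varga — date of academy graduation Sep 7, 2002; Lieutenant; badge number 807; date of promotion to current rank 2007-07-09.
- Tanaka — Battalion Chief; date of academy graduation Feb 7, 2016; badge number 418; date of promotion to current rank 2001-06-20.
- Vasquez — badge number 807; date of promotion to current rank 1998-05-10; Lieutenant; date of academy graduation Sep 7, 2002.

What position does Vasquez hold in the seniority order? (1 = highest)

By rank: Marino and Tanaka (Battalion Chief); then Obi, Varga and Vasquez (Lieutenant).
Marino and Tanaka both have badge number 418, so the next rule applies.
Marino and Tanaka both have date of academy graduation Feb 7, 2016, so the next rule applies.
Among Marino and Tanaka, alphabetically by surname: Marino before Tanaka.
Obi, Varga and Vasquez all have badge number 807, so the next rule applies.
Obi, Varga and Vasquez all have date of academy graduation Sep 7, 2002, so the next rule applies.
Among Obi, Varga and Vasquez, alphabetically by surname: Obi before Varga before Vasquez.
Order: Marino, Tanaka, Obi, Varga, Vasquez. So position 5.

5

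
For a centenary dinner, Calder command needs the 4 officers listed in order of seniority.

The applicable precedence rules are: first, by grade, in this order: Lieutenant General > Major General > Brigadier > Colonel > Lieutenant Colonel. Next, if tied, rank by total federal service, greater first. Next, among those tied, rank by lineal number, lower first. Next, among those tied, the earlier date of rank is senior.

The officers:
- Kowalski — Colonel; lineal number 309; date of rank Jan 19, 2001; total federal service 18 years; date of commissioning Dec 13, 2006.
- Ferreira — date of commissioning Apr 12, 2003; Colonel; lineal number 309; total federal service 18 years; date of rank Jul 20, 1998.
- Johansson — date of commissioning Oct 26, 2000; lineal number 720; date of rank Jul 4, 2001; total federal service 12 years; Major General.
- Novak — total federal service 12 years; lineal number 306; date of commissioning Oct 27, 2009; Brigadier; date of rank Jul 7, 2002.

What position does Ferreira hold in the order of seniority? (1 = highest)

3

By grade: Johansson (Major General); then Novak (Brigadier); then Ferreira and Kowalski (Colonel).
Ferreira and Kowalski both have total federal service 18 years, so the next rule applies.
Ferreira and Kowalski both have lineal number 309, so the next rule applies.
Among Ferreira and Kowalski, by date of rank (earlier first): Ferreira (Jul 20, 1998) before Kowalski (Jan 19, 2001).
Order: Johansson, Novak, Ferreira, Kowalski. So position 3.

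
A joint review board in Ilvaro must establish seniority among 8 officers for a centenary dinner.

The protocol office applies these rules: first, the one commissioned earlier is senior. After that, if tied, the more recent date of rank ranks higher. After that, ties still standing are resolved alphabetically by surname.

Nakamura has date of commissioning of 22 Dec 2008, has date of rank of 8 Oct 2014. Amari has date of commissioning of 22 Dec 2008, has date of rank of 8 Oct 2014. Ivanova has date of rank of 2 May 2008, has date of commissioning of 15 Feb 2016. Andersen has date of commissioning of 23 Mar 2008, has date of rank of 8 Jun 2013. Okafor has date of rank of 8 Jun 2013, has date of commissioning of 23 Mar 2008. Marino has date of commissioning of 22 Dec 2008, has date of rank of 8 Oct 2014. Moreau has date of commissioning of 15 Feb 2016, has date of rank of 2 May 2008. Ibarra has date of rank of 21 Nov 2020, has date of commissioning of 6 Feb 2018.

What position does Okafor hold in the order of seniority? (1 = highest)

2

By date of commissioning (earlier first): Andersen and Okafor (both 23 Mar 2008); then Amari, Marino and Nakamura (each 22 Dec 2008); then Ivanova and Moreau (both 15 Feb 2016); then Ibarra (6 Feb 2018).
Andersen and Okafor both have date of rank 8 Jun 2013, so the next rule applies.
Among Andersen and Okafor, alphabetically by surname: Andersen before Okafor.
Amari, Marino and Nakamura all have date of rank 8 Oct 2014, so the next rule applies.
Among Amari, Marino and Nakamura, alphabetically by surname: Amari before Marino before Nakamura.
Ivanova and Moreau both have date of rank 2 May 2008, so the next rule applies.
Among Ivanova and Moreau, alphabetically by surname: Ivanova before Moreau.
Order: Andersen, Okafor, Amari, Marino, Nakamura, Ivanova, Moreau, Ibarra. So position 2.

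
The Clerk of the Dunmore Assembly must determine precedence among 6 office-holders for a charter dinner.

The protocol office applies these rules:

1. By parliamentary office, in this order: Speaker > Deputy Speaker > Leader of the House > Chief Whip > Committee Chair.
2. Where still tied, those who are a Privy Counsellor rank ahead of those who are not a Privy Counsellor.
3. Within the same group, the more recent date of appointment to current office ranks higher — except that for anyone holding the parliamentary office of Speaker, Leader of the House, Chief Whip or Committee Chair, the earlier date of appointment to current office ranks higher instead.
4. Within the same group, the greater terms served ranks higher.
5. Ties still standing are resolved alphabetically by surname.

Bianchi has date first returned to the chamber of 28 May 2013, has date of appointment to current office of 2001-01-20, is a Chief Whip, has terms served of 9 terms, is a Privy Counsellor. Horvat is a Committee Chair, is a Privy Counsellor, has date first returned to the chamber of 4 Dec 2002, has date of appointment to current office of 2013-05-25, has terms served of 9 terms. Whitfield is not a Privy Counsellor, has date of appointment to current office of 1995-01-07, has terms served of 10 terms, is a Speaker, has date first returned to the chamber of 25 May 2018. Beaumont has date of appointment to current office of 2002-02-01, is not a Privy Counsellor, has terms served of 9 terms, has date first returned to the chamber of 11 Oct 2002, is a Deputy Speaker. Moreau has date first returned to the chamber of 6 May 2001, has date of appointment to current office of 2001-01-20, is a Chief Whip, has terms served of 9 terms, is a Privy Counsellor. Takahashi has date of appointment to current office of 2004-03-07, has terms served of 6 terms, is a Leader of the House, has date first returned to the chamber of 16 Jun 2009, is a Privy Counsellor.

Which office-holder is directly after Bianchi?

Moreau

By parliamentary office: Whitfield (Speaker); then Beaumont (Deputy Speaker); then Takahashi (Leader of the House); then Bianchi and Moreau (Chief Whip); then Horvat (Committee Chair).
Bianchi and Moreau are each a Privy Counsellor, so the next rule applies.
Bianchi and Moreau both have date of appointment to current office 2001-01-20, so the next rule applies.
Bianchi and Moreau both have terms served 9 terms, so the next rule applies.
Among Bianchi and Moreau, alphabetically by surname: Bianchi before Moreau.
Order: Whitfield, Beaumont, Takahashi, Bianchi, Moreau, Horvat.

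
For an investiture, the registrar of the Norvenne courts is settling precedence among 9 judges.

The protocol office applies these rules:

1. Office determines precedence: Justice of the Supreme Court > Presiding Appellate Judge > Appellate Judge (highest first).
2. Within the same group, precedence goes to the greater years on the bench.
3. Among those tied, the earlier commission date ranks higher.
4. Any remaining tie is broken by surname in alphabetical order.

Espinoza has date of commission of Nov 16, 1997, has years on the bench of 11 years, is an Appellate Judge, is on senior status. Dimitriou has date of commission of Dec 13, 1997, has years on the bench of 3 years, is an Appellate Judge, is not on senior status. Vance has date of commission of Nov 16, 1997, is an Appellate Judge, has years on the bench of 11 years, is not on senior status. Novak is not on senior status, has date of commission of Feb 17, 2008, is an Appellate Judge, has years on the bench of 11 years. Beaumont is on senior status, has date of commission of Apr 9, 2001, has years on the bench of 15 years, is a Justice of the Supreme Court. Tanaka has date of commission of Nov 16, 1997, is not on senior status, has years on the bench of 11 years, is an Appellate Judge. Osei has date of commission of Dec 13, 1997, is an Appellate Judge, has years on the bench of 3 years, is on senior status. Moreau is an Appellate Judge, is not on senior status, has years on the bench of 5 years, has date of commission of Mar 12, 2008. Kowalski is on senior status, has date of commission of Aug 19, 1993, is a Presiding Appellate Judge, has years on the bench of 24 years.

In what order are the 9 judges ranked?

By office: Beaumont (Justice of the Supreme Court); then Kowalski (Presiding Appellate Judge); then Espinoza, Tanaka, Vance, Novak, Moreau, Dimitriou and Osei (Appellate Judge).
Among Espinoza, Tanaka, Vance, Novak, Moreau, Dimitriou and Osei, by years on the bench (higher first): Espinoza, Tanaka, Vance and Novak (11 years) before Moreau (5 years) before Dimitriou and Osei (3 years).
Among Espinoza, Tanaka, Vance and Novak, by date of commission (earlier first): Espinoza, Tanaka and Vance (Nov 16, 1997) before Novak (Feb 17, 2008).
Among Espinoza, Tanaka and Vance, alphabetically by surname: Espinoza before Tanaka before Vance.
Dimitriou and Osei both have date of commission Dec 13, 1997, so the next rule applies.
Among Dimitriou and Osei, alphabetically by surname: Dimitriou before Osei.
Full order: Beaumont, Kowalski, Espinoza, Tanaka, Vance, Novak, Moreau, Dimitriou, Osei.

Beaumont, Kowalski, Espinoza, Tanaka, Vance, Novak, Moreau, Dimitriou, Osei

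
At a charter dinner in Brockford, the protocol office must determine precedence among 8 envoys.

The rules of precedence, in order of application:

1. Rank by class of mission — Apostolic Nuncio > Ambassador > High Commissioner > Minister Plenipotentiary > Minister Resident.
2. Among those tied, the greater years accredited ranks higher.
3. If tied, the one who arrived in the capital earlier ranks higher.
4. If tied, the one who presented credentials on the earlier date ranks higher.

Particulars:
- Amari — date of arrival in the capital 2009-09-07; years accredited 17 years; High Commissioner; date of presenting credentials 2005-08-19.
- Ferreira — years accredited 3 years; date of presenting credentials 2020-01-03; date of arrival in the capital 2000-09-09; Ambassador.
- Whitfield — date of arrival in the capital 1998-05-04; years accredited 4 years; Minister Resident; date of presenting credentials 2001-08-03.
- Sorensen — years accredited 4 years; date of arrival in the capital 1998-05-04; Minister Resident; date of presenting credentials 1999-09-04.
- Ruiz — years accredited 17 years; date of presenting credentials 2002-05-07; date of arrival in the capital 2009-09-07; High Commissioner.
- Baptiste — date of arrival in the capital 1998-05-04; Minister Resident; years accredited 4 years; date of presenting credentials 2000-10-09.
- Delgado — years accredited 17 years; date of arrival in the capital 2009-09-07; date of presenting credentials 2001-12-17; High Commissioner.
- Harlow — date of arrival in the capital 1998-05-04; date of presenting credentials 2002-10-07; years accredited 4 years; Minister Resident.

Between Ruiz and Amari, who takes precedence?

Ruiz

By class of mission: Ferreira (Ambassador); then Delgado, Ruiz and Amari (High Commissioner); then Sorensen, Baptiste, Whitfield and Harlow (Minister Resident).
Delgado, Ruiz and Amari all have years accredited 17 years, so the next rule applies.
Delgado, Ruiz and Amari all have date of arrival in the capital 2009-09-07, so the next rule applies.
Among Delgado, Ruiz and Amari, by date of presenting credentials (earlier first): Delgado (2001-12-17) before Ruiz (2002-05-07) before Amari (2005-08-19).
Sorensen, Baptiste, Whitfield and Harlow all have years accredited 4 years, so the next rule applies.
Sorensen, Baptiste, Whitfield and Harlow all have date of arrival in the capital 1998-05-04, so the next rule applies.
Among Sorensen, Baptiste, Whitfield and Harlow, by date of presenting credentials (earlier first): Sorensen (1999-09-04) before Baptiste (2000-10-09) before Whitfield (2001-08-03) before Harlow (2002-10-07).
So Ruiz takes precedence.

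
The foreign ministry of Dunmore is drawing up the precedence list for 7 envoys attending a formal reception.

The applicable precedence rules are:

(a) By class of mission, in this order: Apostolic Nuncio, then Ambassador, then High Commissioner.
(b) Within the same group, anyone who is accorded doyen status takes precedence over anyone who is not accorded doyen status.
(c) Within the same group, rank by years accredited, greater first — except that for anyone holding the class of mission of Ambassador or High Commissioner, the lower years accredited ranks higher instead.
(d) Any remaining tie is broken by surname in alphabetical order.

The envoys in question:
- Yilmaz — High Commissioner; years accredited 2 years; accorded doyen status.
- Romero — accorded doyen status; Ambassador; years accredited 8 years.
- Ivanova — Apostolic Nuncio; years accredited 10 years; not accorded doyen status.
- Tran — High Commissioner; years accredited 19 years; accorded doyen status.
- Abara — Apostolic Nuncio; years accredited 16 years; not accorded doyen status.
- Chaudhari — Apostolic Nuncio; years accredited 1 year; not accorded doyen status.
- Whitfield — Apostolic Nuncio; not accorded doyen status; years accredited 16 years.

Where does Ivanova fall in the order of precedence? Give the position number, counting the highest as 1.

3

By class of mission: Abara, Whitfield, Ivanova and Chaudhari (Apostolic Nuncio); then Romero (Ambassador); then Yilmaz and Tran (High Commissioner).
Abara, Whitfield, Ivanova and Chaudhari are each not accorded doyen status, so the next rule applies.
Among Abara, Whitfield, Ivanova and Chaudhari, by years accredited (higher first): Abara and Whitfield (16 years) before Ivanova (10 years) before Chaudhari (1 year).
Among Abara and Whitfield, alphabetically by surname: Abara before Whitfield.
Yilmaz and Tran are each accorded doyen status, so the next rule applies.
Among Yilmaz and Tran, by years accredited (lower first) (reversed rule for this group): Yilmaz (2 years) before Tran (19 years).
Order: Abara, Whitfield, Ivanova, Chaudhari, Romero, Yilmaz, Tran. So position 3.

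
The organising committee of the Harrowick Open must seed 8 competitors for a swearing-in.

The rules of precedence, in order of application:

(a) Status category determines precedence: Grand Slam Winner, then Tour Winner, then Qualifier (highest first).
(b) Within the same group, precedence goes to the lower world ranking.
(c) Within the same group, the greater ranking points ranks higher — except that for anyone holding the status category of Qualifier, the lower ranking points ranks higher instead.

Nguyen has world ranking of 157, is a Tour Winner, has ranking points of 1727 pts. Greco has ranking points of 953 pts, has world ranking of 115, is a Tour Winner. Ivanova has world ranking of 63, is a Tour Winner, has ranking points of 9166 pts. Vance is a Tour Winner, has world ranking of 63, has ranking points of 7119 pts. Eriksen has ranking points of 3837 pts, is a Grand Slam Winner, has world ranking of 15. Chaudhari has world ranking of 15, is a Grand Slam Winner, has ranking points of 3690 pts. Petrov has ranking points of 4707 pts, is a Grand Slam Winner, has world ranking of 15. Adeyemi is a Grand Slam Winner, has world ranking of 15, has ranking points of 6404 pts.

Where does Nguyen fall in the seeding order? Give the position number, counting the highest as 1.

8

By status category: Adeyemi, Petrov, Eriksen and Chaudhari (Grand Slam Winner); then Ivanova, Vance, Greco and Nguyen (Tour Winner).
Adeyemi, Petrov, Eriksen and Chaudhari all have world ranking 15, so the next rule applies.
Among Adeyemi, Petrov, Eriksen and Chaudhari, by ranking points (higher first): Adeyemi (6404 pts) before Petrov (4707 pts) before Eriksen (3837 pts) before Chaudhari (3690 pts).
Among Ivanova, Vance, Greco and Nguyen, by world ranking (lower first): Ivanova and Vance (63) before Greco (115) before Nguyen (157).
Among Ivanova and Vance, by ranking points (higher first): Ivanova (9166 pts) before Vance (7119 pts).
Order: Adeyemi, Petrov, Eriksen, Chaudhari, Ivanova, Vance, Greco, Nguyen. So position 8.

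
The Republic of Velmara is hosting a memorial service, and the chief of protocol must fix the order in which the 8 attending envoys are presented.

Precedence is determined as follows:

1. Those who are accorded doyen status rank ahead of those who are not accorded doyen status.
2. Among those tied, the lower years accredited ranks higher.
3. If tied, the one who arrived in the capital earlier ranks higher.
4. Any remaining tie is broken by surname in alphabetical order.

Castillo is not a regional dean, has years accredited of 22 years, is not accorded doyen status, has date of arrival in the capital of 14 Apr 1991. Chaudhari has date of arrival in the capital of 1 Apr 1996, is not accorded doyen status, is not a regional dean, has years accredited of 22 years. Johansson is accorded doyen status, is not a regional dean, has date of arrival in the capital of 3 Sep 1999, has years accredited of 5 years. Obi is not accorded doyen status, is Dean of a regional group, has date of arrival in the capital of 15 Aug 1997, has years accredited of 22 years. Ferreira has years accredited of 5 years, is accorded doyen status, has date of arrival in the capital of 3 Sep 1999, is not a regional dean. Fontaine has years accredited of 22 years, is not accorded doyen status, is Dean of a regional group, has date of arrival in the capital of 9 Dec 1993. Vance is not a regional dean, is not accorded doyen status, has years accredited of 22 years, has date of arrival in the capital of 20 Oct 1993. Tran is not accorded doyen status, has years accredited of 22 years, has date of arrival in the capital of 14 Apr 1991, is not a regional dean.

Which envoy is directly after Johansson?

By the first rule: Ferreira and Johansson (both accorded doyen status); then Castillo, Tran, Vance, Fontaine, Chaudhari and Obi (each not accorded doyen status).
Ferreira and Johansson both have years accredited 5 years, so the next rule applies.
Ferreira and Johansson both have date of arrival in the capital 3 Sep 1999, so the next rule applies.
Among Ferreira and Johansson, alphabetically by surname: Ferreira before Johansson.
Castillo, Tran, Vance, Fontaine, Chaudhari and Obi all have years accredited 22 years, so the next rule applies.
Among Castillo, Tran, Vance, Fontaine, Chaudhari and Obi, by date of arrival in the capital (earlier first): Castillo and Tran (14 Apr 1991) before Vance (20 Oct 1993) before Fontaine (9 Dec 1993) before Chaudhari (1 Apr 1996) before Obi (15 Aug 1997).
Among Castillo and Tran, alphabetically by surname: Castillo before Tran.
Order: Ferreira, Johansson, Castillo, Tran, Vance, Fontaine, Chaudhari, Obi.

Castillo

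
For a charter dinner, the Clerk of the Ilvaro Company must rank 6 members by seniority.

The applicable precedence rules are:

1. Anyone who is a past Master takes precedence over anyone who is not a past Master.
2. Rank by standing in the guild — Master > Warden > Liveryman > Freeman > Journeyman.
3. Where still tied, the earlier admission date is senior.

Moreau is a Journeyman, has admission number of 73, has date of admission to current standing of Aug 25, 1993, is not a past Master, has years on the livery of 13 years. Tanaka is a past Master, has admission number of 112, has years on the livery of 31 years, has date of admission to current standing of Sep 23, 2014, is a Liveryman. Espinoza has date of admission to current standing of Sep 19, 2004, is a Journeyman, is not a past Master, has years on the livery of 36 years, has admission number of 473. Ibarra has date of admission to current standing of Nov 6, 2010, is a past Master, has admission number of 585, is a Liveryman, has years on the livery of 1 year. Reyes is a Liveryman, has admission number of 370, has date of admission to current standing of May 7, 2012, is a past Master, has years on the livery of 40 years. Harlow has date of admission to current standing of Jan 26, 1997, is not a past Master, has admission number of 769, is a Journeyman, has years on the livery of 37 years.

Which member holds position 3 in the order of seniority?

Tanaka

By the first rule: Ibarra, Reyes and Tanaka (each a past Master); then Moreau, Harlow and Espinoza (each not a past Master).
Ibarra, Reyes and Tanaka are each Liveryman, so the next rule applies.
Among Ibarra, Reyes and Tanaka, by date of admission to current standing (earlier first): Ibarra (Nov 6, 2010) before Reyes (May 7, 2012) before Tanaka (Sep 23, 2014).
Moreau, Harlow and Espinoza are each Journeyman, so the next rule applies.
Among Moreau, Harlow and Espinoza, by date of admission to current standing (earlier first): Moreau (Aug 25, 1993) before Harlow (Jan 26, 1997) before Espinoza (Sep 19, 2004).
Order: Ibarra, Reyes, Tanaka, Moreau, Harlow, Espinoza.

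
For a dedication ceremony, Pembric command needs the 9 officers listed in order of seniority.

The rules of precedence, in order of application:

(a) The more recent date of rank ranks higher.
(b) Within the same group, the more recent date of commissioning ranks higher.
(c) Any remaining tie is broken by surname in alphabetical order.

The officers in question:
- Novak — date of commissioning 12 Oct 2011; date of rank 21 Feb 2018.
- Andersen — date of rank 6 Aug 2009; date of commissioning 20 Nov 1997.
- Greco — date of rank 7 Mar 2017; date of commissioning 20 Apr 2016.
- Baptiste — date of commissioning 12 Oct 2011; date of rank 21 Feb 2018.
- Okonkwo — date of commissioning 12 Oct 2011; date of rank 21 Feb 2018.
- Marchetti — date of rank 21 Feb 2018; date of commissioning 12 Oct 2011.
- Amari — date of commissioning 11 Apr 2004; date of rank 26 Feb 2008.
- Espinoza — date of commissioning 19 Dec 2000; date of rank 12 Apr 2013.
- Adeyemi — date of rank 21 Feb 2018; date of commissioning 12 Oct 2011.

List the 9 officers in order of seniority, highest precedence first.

By date of rank (later first): Adeyemi, Baptiste, Marchetti, Novak and Okonkwo (each 21 Feb 2018); then Greco (7 Mar 2017); then Espinoza (12 Apr 2013); then Andersen (6 Aug 2009); then Amari (26 Feb 2008).
Adeyemi, Baptiste, Marchetti, Novak and Okonkwo all have date of commissioning 12 Oct 2011, so the next rule applies.
Among Adeyemi, Baptiste, Marchetti, Novak and Okonkwo, alphabetically by surname: Adeyemi before Baptiste before Marchetti before Novak before Okonkwo.
Full order: Adeyemi, Baptiste, Marchetti, Novak, Okonkwo, Greco, Espinoza, Andersen, Amari.

Adeyemi, Baptiste, Marchetti, Novak, Okonkwo, Greco, Espinoza, Andersen, Amari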